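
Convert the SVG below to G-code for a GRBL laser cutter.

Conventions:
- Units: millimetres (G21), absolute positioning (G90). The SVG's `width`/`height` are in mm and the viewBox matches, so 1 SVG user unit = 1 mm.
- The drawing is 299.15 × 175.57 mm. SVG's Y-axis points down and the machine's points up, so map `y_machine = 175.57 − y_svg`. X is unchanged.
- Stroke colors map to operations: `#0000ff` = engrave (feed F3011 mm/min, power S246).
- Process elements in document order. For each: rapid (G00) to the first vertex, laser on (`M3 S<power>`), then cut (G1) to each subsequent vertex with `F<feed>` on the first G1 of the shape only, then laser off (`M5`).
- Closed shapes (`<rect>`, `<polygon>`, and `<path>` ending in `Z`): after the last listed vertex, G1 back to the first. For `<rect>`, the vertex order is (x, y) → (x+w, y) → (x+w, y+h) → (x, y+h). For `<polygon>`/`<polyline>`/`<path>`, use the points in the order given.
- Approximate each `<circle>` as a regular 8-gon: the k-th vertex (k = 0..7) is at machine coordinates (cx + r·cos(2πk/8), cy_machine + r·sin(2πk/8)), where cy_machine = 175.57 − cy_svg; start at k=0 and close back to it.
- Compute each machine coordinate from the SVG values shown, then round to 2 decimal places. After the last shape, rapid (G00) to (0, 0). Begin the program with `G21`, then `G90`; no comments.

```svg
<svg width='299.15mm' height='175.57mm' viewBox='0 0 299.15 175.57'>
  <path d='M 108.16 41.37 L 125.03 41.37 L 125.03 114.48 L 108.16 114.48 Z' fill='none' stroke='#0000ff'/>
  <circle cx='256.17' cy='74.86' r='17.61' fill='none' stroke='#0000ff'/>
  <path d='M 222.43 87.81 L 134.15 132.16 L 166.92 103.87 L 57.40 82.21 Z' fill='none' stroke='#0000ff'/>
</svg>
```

G21
G90
G00 X108.16 Y134.20
M3 S246
G1 X125.03 Y134.20 F3011
G1 X125.03 Y61.09
G1 X108.16 Y61.09
G1 X108.16 Y134.20
M5
G00 X273.78 Y100.71
M3 S246
G1 X268.62 Y113.16 F3011
G1 X256.17 Y118.32
G1 X243.72 Y113.16
G1 X238.56 Y100.71
G1 X243.72 Y88.26
G1 X256.17 Y83.10
G1 X268.62 Y88.26
G1 X273.78 Y100.71
M5
G00 X222.43 Y87.76
M3 S246
G1 X134.15 Y43.41 F3011
G1 X166.92 Y71.70
G1 X57.40 Y93.36
G1 X222.43 Y87.76
M5
G00 X0.00 Y0.00

Since the viewBox matches the mm dimensions, user units are millimetres directly. The only transform is the Y-flip y_m = 175.57 − y_svg.

Shape 1 is a rectangle drawn with `<path>`. Its stroke #0000ff means engrave at S246, F3011. After flipping Y the toolpath is (108.16,134.20) → (125.03,134.20) → (125.03,61.09) → (108.16,61.09) → (108.16,134.20), returning to the start.

Shape 2 is a circle drawn with `<circle>`. Its stroke #0000ff means engrave at S246, F3011. After flipping Y the toolpath is (273.78,100.71) → (268.62,113.16) → (256.17,118.32) → (243.72,113.16) → (238.56,100.71) → (243.72,88.26) → (256.17,83.10) → (268.62,88.26) → (273.78,100.71), returning to the start.

Shape 3 is a closed polygon drawn with `<path>`. Its stroke #0000ff means engrave at S246, F3011. After flipping Y the toolpath is (222.43,87.76) → (134.15,43.41) → (166.92,71.70) → (57.40,93.36) → (222.43,87.76), returning to the start.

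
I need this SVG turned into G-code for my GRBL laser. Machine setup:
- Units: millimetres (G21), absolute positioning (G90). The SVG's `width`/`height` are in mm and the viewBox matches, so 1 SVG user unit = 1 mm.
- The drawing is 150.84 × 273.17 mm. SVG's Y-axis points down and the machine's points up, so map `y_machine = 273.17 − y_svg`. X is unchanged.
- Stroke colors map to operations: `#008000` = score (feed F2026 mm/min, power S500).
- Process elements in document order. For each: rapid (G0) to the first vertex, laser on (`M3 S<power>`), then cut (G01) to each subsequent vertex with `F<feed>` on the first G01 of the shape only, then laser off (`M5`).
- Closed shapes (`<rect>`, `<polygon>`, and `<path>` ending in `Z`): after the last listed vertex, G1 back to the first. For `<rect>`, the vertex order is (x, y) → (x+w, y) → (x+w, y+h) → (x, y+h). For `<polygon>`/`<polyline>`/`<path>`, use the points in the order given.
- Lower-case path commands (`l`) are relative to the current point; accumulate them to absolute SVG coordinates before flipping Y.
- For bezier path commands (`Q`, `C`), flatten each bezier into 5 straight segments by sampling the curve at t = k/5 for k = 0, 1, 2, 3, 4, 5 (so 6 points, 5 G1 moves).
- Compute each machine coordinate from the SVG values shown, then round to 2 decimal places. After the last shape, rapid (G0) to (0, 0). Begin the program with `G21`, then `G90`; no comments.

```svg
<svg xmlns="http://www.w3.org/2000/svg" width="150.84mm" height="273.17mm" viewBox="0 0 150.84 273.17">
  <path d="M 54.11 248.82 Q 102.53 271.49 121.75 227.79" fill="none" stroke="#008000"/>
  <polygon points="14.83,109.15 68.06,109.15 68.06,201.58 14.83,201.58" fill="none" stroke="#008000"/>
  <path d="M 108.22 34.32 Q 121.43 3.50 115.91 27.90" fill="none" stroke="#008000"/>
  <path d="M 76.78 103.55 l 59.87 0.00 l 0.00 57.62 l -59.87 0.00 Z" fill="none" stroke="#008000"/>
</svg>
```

G21
G90
G0 X54.11 Y24.35
M3 S500
G01 X72.31 Y17.94 F2026
G01 X88.17 Y16.83
G01 X101.70 Y21.04
G01 X112.89 Y30.55
G01 X121.75 Y45.38
M5
G0 X14.83 Y164.02
M3 S500
G01 X68.06 Y164.02 F2026
G01 X68.06 Y71.59
G01 X14.83 Y71.59
G01 X14.83 Y164.02
M5
G0 X108.22 Y238.85
M3 S500
G01 X112.75 Y248.97 F2026
G01 X115.79 Y254.67
G01 X117.33 Y255.95
G01 X117.37 Y252.82
G01 X115.91 Y245.27
M5
G0 X76.78 Y169.62
M3 S500
G01 X136.65 Y169.62 F2026
G01 X136.65 Y112.00
G01 X76.78 Y112.00
G01 X76.78 Y169.62
M5
G0 X0.00 Y0.00

viewBox `0 0 150.84 273.17` with mm width/height → 1 unit = 1 mm. Flip: y_m = 273.17 − y_svg.

**Shape 1** — `<path>` quadratic bezier, stroke `#008000` → score (S500, F2026). Control points (SVG): P0=(54.11,248.82), P1=(102.53,271.49), P2=(121.75,227.79); sampled at t=k/5. Machine vertices: (54.11,24.35) → (72.31,17.94) → (88.17,16.83) → (101.70,21.04) → (112.89,30.55) → (121.75,45.38). Open path.

**Shape 2** — `<polygon>` rectangle, stroke `#008000` → score (S500, F2026). Machine vertices: (14.83,164.02) → (68.06,164.02) → (68.06,71.59) → (14.83,71.59) → (14.83,164.02). Closed: final G1 returns to the first vertex.

**Shape 3** — `<path>` quadratic bezier, stroke `#008000` → score (S500, F2026). Control points (SVG): P0=(108.22,34.32), P1=(121.43,3.50), P2=(115.91,27.90); sampled at t=k/5. Machine vertices: (108.22,238.85) → (112.75,248.97) → (115.79,254.67) → (117.33,255.95) → (117.37,252.82) → (115.91,245.27). Open path.

**Shape 4** — `<path>` rectangle, stroke `#008000` → score (S500, F2026). Machine vertices: (76.78,169.62) → (136.65,169.62) → (136.65,112.00) → (76.78,112.00) → (76.78,169.62). Closed: final G1 returns to the first vertex.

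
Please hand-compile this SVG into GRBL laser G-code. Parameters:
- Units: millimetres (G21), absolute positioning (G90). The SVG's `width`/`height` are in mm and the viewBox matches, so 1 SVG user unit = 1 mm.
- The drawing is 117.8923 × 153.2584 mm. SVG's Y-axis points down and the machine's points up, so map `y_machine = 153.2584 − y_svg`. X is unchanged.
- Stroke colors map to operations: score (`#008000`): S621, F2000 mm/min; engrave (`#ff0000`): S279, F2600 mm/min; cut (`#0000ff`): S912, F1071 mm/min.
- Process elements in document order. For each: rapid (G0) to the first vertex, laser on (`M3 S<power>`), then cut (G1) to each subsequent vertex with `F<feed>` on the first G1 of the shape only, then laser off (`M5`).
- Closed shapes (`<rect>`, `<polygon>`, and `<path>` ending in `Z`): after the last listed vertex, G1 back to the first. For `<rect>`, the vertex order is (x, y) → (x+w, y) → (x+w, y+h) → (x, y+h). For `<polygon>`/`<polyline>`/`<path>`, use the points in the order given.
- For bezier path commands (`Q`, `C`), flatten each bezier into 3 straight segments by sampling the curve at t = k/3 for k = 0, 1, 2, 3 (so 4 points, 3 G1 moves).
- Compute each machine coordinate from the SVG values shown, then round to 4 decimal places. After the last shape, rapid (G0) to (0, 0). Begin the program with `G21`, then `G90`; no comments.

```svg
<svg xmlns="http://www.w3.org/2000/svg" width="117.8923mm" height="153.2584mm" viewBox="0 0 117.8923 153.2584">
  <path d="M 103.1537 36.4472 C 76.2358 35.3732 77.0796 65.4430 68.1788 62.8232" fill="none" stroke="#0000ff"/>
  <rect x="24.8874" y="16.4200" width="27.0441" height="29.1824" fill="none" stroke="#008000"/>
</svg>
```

G21
G90
G0 X103.1537 Y116.8112
M3 S912
G1 X84.1006 Y109.8681 F1071
G1 X75.2205 Y96.3477
G1 X68.1788 Y90.4352
M5
G0 X24.8874 Y136.8384
M3 S621
G1 X51.9315 Y136.8384 F2000
G1 X51.9315 Y107.6560
G1 X24.8874 Y107.6560
G1 X24.8874 Y136.8384
M5
G0 X0.0000 Y0.0000

Since the viewBox matches the mm dimensions, user units are millimetres directly. The only transform is the Y-flip y_m = 153.2584 − y_svg.

Shape 1 is a cubic bezier drawn with `<path>`. Its stroke #0000ff means cut at S912, F1071. After flipping Y the toolpath is (103.1537,116.8112) → (84.1006,109.8681) → (75.2205,96.3477) → (68.1788,90.4352).

Shape 2 is a rectangle drawn with `<rect>`. Its stroke #008000 means score at S621, F2000. After flipping Y the toolpath is (24.8874,136.8384) → (51.9315,136.8384) → (51.9315,107.6560) → (24.8874,107.6560) → (24.8874,136.8384), returning to the start.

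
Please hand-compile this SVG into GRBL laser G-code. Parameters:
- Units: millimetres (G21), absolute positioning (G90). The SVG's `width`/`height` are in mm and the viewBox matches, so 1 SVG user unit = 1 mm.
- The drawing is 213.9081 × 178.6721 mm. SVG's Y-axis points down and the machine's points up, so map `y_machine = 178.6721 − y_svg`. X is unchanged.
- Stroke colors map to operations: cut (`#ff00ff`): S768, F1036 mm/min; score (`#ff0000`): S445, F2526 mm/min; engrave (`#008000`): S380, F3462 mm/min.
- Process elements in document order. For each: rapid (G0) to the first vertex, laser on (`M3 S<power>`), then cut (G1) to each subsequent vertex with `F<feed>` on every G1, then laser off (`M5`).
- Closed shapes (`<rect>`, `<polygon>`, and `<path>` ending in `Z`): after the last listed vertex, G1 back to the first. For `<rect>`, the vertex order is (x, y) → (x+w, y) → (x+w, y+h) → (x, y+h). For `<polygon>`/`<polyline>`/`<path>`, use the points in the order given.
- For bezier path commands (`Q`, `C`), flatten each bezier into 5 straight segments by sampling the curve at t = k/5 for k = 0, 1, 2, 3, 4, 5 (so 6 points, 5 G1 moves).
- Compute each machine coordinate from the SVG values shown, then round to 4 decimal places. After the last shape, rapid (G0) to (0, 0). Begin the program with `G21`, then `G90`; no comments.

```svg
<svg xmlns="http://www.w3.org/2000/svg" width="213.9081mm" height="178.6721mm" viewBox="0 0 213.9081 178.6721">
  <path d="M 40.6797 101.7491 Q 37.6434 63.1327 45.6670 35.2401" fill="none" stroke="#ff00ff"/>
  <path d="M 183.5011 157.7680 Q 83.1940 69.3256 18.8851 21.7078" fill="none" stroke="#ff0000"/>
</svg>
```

viewBox `0 0 213.9081 178.6721` with mm width/height → 1 unit = 1 mm. Flip: y_m = 178.6721 − y_svg.

**Shape 1** — `<path>` quadratic bezier, stroke `#ff00ff` → cut (S768, F1036). Control points (SVG): P0=(40.6797,101.7491), P1=(37.6434,63.1327), P2=(45.6670,35.2401); sampled at t=k/5. Machine vertices: (40.6797,76.9230) → (39.9076,91.9406) → (40.0202,106.1003) → (41.0177,119.4021) → (42.9000,131.8460) → (45.6670,143.4320). Open path.

**Shape 2** — `<path>` quadratic bezier, stroke `#ff0000` → score (S445, F2526). Control points (SVG): P0=(183.5011,157.7680), P1=(83.1940,69.3256), P2=(18.8851,21.7078); sampled at t=k/5. Machine vertices: (183.5011,20.9041) → (144.8182,54.6481) → (109.0151,85.1261) → (76.0919,112.3381) → (46.0486,136.2842) → (18.8851,156.9643). Open path.

G21
G90
G0 X40.6797 Y76.9230
M3 S768
G1 X39.9076 Y91.9406 F1036
G1 X40.0202 Y106.1003 F1036
G1 X41.0177 Y119.4021 F1036
G1 X42.9000 Y131.8460 F1036
G1 X45.6670 Y143.4320 F1036
M5
G0 X183.5011 Y20.9041
M3 S445
G1 X144.8182 Y54.6481 F2526
G1 X109.0151 Y85.1261 F2526
G1 X76.0919 Y112.3381 F2526
G1 X46.0486 Y136.2842 F2526
G1 X18.8851 Y156.9643 F2526
M5
G0 X0.0000 Y0.0000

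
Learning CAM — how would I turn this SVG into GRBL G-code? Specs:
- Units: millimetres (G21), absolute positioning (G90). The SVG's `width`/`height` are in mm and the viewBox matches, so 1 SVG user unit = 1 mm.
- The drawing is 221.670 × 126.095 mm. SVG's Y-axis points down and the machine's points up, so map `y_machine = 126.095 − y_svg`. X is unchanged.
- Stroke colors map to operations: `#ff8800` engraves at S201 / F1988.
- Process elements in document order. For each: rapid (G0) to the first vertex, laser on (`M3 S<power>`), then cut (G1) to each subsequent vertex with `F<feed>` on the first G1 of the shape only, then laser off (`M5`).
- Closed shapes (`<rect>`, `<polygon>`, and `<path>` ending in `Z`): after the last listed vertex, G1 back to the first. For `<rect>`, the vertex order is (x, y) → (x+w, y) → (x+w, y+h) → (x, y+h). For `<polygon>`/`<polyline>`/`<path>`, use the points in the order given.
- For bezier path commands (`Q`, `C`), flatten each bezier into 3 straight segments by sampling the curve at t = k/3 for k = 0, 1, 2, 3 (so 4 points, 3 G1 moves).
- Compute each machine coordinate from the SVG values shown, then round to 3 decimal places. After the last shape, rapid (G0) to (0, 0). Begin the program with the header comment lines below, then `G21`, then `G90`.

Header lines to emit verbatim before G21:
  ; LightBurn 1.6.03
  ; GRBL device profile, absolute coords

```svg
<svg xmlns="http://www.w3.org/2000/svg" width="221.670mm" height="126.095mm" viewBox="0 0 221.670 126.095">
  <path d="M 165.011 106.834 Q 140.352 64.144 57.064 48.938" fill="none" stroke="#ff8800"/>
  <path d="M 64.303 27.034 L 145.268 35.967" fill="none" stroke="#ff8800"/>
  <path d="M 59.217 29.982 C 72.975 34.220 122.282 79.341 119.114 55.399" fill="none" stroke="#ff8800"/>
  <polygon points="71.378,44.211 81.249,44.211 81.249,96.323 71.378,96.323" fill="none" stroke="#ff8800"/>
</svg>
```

; LightBurn 1.6.03
; GRBL device profile, absolute coords
G21
G90
G0 X165.011 Y19.261
M3 S201
G1 X142.057 Y44.667 F1988
G1 X106.075 Y63.966
G1 X57.064 Y77.157
M5
G0 X64.303 Y99.061
M3 S201
G1 X145.268 Y90.128 F1988
M5
G0 X59.217 Y96.113
M3 S201
G1 X81.565 Y82.319 F1988
G1 X108.050 Y65.703
G1 X119.114 Y70.696
M5
G0 X71.378 Y81.884
M3 S201
G1 X81.249 Y81.884 F1988
G1 X81.249 Y29.772
G1 X71.378 Y29.772
G1 X71.378 Y81.884
M5
G0 X0.000 Y0.000

1 u = 1 mm; y_m = 126.095 − y.

[1] `<path>` quadratic bezier, #ff8800→engrave S201 F1988: (165.011,19.261) → (142.057,44.667) → (106.075,63.966) → (57.064,77.157)

[2] `<path>` line segment, #ff8800→engrave S201 F1988: (64.303,99.061) → (145.268,90.128)

[3] `<path>` cubic bezier, #ff8800→engrave S201 F1988: (59.217,96.113) → (81.565,82.319) → (108.050,65.703) → (119.114,70.696)

[4] `<polygon>` rectangle, #ff8800→engrave S201 F1988: (71.378,81.884) → (81.249,81.884) → (81.249,29.772) → (71.378,29.772) → (71.378,81.884) (closed)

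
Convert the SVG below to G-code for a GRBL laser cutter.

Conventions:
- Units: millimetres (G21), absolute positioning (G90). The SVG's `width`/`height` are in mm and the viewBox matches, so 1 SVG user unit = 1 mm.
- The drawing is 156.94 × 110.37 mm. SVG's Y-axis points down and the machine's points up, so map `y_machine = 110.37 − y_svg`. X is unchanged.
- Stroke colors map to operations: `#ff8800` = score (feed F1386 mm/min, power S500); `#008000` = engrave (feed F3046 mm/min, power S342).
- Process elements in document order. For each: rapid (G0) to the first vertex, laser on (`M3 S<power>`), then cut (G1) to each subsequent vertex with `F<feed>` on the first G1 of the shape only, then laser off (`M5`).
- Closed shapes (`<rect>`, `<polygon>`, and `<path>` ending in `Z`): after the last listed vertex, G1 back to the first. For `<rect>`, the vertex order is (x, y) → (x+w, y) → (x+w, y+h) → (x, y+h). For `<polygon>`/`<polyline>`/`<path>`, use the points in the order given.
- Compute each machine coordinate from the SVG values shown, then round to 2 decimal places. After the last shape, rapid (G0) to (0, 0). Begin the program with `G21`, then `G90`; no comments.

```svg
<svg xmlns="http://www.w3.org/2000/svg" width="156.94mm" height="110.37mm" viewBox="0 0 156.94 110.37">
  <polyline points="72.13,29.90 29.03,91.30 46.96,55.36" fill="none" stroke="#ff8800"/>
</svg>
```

G21
G90
G0 X72.13 Y80.47
M3 S500
G1 X29.03 Y19.07 F1386
G1 X46.96 Y55.01
M5
G0 X0.00 Y0.00

viewBox `0 0 156.94 110.37` with mm width/height → 1 unit = 1 mm. Flip: y_m = 110.37 − y_svg.

**Shape 1** — `<polyline>` open polyline, stroke `#ff8800` → score (S500, F1386). Machine vertices: (72.13,80.47) → (29.03,19.07) → (46.96,55.01). Open path.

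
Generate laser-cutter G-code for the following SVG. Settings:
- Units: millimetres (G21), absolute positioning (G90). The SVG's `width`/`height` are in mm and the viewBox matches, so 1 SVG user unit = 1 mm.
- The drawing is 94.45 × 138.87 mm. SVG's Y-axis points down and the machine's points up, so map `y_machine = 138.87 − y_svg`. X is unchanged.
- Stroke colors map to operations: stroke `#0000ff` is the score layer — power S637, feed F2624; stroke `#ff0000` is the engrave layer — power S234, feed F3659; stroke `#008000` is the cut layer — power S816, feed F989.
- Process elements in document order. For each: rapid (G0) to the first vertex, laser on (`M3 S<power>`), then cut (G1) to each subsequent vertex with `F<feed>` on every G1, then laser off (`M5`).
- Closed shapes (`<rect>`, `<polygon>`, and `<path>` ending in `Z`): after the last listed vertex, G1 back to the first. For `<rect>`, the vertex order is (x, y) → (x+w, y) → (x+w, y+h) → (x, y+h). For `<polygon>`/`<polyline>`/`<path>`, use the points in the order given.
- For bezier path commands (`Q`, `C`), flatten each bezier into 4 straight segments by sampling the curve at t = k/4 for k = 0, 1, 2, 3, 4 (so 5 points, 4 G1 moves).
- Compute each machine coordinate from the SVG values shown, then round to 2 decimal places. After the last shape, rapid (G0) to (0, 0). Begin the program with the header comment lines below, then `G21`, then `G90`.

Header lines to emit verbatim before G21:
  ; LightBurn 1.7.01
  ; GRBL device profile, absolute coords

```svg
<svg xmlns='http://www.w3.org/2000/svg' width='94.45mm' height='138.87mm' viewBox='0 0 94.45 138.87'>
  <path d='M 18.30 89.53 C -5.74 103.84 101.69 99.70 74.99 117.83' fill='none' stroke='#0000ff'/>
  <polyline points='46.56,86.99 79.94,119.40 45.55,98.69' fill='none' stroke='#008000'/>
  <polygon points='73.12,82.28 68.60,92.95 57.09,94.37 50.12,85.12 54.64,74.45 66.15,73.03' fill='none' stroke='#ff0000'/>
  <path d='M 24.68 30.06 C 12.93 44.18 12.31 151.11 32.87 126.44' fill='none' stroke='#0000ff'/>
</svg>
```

viewBox `0 0 94.45 138.87` with mm width/height → 1 unit = 1 mm. Flip: y_m = 138.87 − y_svg.

**Shape 1** — `<path>` cubic bezier, stroke `#0000ff` → score (S637, F2624). Control points (SVG): P0=(18.30,89.53), P1=(-5.74,103.84), P2=(101.69,99.70), P3=(74.99,117.83); sampled at t=k/4. Machine vertices: (18.30,49.34) → (20.77,41.43) → (47.64,36.62) → (74.02,31.10) → (74.99,21.04). Open path.

**Shape 2** — `<polyline>` open polyline, stroke `#008000` → cut (S816, F989). Machine vertices: (46.56,51.88) → (79.94,19.47) → (45.55,40.18). Open path.

**Shape 3** — `<polygon>` regular polygon, stroke `#ff0000` → engrave (S234, F3659). Machine vertices: (73.12,56.59) → (68.60,45.92) → (57.09,44.50) → (50.12,53.75) → (54.64,64.42) → (66.15,65.84) → (73.12,56.59). Closed: final G1 returns to the first vertex.

**Shape 4** — `<path>` cubic bezier, stroke `#0000ff` → score (S637, F2624). Control points (SVG): P0=(24.68,30.06), P1=(12.93,44.18), P2=(12.31,151.11), P3=(32.87,126.44); sampled at t=k/4. Machine vertices: (24.68,108.81) → (18.11,84.32) → (16.66,46.07) → (21.26,15.10) → (32.87,12.43). Open path.

; LightBurn 1.7.01
; GRBL device profile, absolute coords
G21
G90
G0 X18.30 Y49.34
M3 S637
G1 X20.77 Y41.43 F2624
G1 X47.64 Y36.62 F2624
G1 X74.02 Y31.10 F2624
G1 X74.99 Y21.04 F2624
M5
G0 X46.56 Y51.88
M3 S816
G1 X79.94 Y19.47 F989
G1 X45.55 Y40.18 F989
M5
G0 X73.12 Y56.59
M3 S234
G1 X68.60 Y45.92 F3659
G1 X57.09 Y44.50 F3659
G1 X50.12 Y53.75 F3659
G1 X54.64 Y64.42 F3659
G1 X66.15 Y65.84 F3659
G1 X73.12 Y56.59 F3659
M5
G0 X24.68 Y108.81
M3 S637
G1 X18.11 Y84.32 F2624
G1 X16.66 Y46.07 F2624
G1 X21.26 Y15.10 F2624
G1 X32.87 Y12.43 F2624
M5
G0 X0.00 Y0.00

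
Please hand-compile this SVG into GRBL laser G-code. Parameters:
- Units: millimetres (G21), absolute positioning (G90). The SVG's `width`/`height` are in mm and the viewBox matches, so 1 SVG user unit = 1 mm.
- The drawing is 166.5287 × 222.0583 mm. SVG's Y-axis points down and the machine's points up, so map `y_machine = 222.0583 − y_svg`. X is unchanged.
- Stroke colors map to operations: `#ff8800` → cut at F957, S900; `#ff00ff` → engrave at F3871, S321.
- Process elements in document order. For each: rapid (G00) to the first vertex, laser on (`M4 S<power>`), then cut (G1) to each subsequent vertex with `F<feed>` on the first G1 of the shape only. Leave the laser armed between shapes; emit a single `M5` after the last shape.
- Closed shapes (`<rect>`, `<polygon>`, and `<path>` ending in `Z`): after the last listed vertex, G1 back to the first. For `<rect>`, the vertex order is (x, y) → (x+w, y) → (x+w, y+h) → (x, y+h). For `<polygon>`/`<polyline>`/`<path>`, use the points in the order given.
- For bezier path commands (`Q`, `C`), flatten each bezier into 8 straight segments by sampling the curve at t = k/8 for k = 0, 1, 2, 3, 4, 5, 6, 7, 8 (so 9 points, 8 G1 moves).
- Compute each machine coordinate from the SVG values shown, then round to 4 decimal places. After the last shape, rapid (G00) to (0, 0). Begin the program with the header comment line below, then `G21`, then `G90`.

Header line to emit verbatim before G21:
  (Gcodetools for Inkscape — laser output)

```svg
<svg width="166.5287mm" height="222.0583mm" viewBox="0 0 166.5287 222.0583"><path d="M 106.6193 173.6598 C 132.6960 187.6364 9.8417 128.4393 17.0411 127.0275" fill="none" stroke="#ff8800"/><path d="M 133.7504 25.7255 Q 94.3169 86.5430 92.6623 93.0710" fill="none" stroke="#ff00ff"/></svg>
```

1 u = 1 mm; y_m = 222.0583 − y.

[1] `<path>` cubic bezier, #ff8800→cut S900 F957: (106.6193,48.3985) → (109.9618,46.3315) → (102.6114,49.5899) → (87.8374,56.6389) → (68.9092,65.9440) → (49.0961,75.9704) → (31.6675,85.1834) → (19.8927,92.0485) → (17.0411,95.0308)

[2] `<path>` quadratic bezier, #ff00ff→engrave S321 F3871: (133.7504,196.3328) → (124.4823,181.9767) → (116.3948,169.3171) → (109.4879,158.3541) → (103.7616,149.0877) → (99.2159,141.5178) → (95.8508,135.6444) → (93.6662,131.4676) → (92.6623,128.9873)

(Gcodetools for Inkscape — laser output)
G21
G90
G00 X106.6193 Y48.3985
M4 S900
G1 X109.9618 Y46.3315 F957
G1 X102.6114 Y49.5899
G1 X87.8374 Y56.6389
G1 X68.9092 Y65.9440
G1 X49.0961 Y75.9704
G1 X31.6675 Y85.1834
G1 X19.8927 Y92.0485
G1 X17.0411 Y95.0308
G00 X133.7504 Y196.3328
M4 S321
G1 X124.4823 Y181.9767 F3871
G1 X116.3948 Y169.3171
G1 X109.4879 Y158.3541
G1 X103.7616 Y149.0877
G1 X99.2159 Y141.5178
G1 X95.8508 Y135.6444
G1 X93.6662 Y131.4676
G1 X92.6623 Y128.9873
M5
G00 X0.0000 Y0.0000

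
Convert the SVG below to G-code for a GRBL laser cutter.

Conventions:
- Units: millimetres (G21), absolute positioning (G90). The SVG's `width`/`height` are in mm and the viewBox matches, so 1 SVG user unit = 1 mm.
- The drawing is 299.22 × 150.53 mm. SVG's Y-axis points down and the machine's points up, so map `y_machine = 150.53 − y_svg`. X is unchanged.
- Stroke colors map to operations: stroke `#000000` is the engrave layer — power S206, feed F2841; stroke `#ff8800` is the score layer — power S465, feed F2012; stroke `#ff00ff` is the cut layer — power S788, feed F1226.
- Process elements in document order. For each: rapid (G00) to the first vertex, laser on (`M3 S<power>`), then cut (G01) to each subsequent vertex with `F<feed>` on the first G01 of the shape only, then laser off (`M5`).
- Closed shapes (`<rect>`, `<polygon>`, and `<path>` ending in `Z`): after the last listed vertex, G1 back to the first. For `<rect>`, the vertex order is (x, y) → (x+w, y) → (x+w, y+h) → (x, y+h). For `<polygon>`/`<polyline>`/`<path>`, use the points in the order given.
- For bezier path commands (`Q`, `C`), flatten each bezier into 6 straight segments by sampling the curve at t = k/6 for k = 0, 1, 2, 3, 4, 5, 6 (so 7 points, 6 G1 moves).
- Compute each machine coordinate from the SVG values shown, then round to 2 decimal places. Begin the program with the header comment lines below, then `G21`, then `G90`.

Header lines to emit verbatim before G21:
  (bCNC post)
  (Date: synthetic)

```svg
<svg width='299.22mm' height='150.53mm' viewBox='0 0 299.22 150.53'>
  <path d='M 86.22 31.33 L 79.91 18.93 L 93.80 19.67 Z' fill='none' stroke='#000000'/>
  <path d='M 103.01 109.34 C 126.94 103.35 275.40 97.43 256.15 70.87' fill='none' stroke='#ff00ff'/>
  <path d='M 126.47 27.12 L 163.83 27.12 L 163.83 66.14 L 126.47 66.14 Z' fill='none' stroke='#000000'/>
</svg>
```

1 u = 1 mm; y_m = 150.53 − y.

[1] `<path>` regular polygon, #000000→engrave S206 F2841: (86.22,119.20) → (79.91,131.60) → (93.80,130.86) → (86.22,119.20) (closed)

[2] `<path>` cubic bezier, #ff00ff→cut S788 F1226: (103.01,41.19) → (124.00,44.28) → (157.63,47.92) → (195.77,52.71) → (230.32,59.21) → (253.15,68.00) → (256.15,79.66)

[3] `<path>` rectangle, #000000→engrave S206 F2841: (126.47,123.41) → (163.83,123.41) → (163.83,84.39) → (126.47,84.39) → (126.47,123.41) (closed)

(bCNC post)
(Date: synthetic)
G21
G90
G00 X86.22 Y119.20
M3 S206
G01 X79.91 Y131.60 F2841
G01 X93.80 Y130.86
G01 X86.22 Y119.20
M5
G00 X103.01 Y41.19
M3 S788
G01 X124.00 Y44.28 F1226
G01 X157.63 Y47.92
G01 X195.77 Y52.71
G01 X230.32 Y59.21
G01 X253.15 Y68.00
G01 X256.15 Y79.66
M5
G00 X126.47 Y123.41
M3 S206
G01 X163.83 Y123.41 F2841
G01 X163.83 Y84.39
G01 X126.47 Y84.39
G01 X126.47 Y123.41
M5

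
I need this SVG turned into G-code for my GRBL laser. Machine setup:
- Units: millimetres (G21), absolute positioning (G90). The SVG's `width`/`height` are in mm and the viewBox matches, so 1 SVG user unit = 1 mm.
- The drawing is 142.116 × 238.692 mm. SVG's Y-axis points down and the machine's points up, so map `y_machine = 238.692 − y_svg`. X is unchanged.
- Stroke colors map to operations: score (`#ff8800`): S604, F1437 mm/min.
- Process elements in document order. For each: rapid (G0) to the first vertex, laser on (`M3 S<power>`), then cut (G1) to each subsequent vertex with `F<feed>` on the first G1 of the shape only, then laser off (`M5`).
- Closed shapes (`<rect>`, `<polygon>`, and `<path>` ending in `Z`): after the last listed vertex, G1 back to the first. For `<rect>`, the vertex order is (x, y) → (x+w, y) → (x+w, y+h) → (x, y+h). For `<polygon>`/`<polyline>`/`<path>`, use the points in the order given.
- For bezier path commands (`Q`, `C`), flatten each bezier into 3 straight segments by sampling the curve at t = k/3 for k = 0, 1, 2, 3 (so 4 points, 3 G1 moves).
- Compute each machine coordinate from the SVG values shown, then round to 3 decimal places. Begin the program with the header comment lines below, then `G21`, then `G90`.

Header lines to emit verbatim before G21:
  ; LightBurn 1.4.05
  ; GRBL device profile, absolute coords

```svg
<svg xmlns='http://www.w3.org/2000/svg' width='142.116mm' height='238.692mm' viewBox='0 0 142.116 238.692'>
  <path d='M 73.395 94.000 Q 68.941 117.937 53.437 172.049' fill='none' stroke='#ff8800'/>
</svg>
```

1 u = 1 mm; y_m = 238.692 − y.

[1] `<path>` quadratic bezier, #ff8800→score S604 F1437: (73.395,144.692) → (69.198,125.381) → (62.545,99.365) → (53.437,66.643)

; LightBurn 1.4.05
; GRBL device profile, absolute coords
G21
G90
G0 X73.395 Y144.692
M3 S604
G1 X69.198 Y125.381 F1437
G1 X62.545 Y99.365
G1 X53.437 Y66.643
M5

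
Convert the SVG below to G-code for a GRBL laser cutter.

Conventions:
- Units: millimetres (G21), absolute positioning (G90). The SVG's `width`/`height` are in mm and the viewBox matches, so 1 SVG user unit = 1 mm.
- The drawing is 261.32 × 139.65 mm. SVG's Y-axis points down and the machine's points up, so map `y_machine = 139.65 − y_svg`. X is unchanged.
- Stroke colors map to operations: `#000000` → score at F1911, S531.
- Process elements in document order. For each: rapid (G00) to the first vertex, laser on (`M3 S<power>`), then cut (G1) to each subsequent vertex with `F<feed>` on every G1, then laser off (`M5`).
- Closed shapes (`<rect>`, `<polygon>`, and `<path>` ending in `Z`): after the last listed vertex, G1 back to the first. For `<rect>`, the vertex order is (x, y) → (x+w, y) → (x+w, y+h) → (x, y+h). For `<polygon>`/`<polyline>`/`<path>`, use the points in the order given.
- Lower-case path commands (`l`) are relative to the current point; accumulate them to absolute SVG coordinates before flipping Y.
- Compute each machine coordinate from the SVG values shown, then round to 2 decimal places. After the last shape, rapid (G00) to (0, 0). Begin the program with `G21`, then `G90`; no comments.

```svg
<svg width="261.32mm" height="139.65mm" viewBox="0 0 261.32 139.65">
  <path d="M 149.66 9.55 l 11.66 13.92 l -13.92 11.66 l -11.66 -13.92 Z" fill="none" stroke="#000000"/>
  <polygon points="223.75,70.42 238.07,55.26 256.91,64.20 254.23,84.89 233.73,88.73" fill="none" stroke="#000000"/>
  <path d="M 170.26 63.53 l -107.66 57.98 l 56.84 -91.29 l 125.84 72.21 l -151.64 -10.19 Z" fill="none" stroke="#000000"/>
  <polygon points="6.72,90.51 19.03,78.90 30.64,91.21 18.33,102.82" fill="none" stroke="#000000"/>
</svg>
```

G21
G90
G00 X149.66 Y130.10
M3 S531
G1 X161.32 Y116.18 F1911
G1 X147.40 Y104.52 F1911
G1 X135.74 Y118.44 F1911
G1 X149.66 Y130.10 F1911
M5
G00 X223.75 Y69.23
M3 S531
G1 X238.07 Y84.39 F1911
G1 X256.91 Y75.45 F1911
G1 X254.23 Y54.76 F1911
G1 X233.73 Y50.92 F1911
G1 X223.75 Y69.23 F1911
M5
G00 X170.26 Y76.12
M3 S531
G1 X62.60 Y18.14 F1911
G1 X119.44 Y109.43 F1911
G1 X245.28 Y37.22 F1911
G1 X93.64 Y47.41 F1911
G1 X170.26 Y76.12 F1911
M5
G00 X6.72 Y49.14
M3 S531
G1 X19.03 Y60.75 F1911
G1 X30.64 Y48.44 F1911
G1 X18.33 Y36.83 F1911
G1 X6.72 Y49.14 F1911
M5
G00 X0.00 Y0.00

viewBox `0 0 261.32 139.65` with mm width/height → 1 unit = 1 mm. Flip: y_m = 139.65 − y_svg.

**Shape 1** — `<path>` regular polygon, stroke `#000000` → score (S531, F1911). Machine vertices: (149.66,130.10) → (161.32,116.18) → (147.40,104.52) → (135.74,118.44) → (149.66,130.10). Closed: final G1 returns to the first vertex.

**Shape 2** — `<polygon>` regular polygon, stroke `#000000` → score (S531, F1911). Machine vertices: (223.75,69.23) → (238.07,84.39) → (256.91,75.45) → (254.23,54.76) → (233.73,50.92) → (223.75,69.23). Closed: final G1 returns to the first vertex.

**Shape 3** — `<path>` closed polygon, stroke `#000000` → score (S531, F1911). Machine vertices: (170.26,76.12) → (62.60,18.14) → (119.44,109.43) → (245.28,37.22) → (93.64,47.41) → (170.26,76.12). Closed: final G1 returns to the first vertex.

**Shape 4** — `<polygon>` regular polygon, stroke `#000000` → score (S531, F1911). Machine vertices: (6.72,49.14) → (19.03,60.75) → (30.64,48.44) → (18.33,36.83) → (6.72,49.14). Closed: final G1 returns to the first vertex.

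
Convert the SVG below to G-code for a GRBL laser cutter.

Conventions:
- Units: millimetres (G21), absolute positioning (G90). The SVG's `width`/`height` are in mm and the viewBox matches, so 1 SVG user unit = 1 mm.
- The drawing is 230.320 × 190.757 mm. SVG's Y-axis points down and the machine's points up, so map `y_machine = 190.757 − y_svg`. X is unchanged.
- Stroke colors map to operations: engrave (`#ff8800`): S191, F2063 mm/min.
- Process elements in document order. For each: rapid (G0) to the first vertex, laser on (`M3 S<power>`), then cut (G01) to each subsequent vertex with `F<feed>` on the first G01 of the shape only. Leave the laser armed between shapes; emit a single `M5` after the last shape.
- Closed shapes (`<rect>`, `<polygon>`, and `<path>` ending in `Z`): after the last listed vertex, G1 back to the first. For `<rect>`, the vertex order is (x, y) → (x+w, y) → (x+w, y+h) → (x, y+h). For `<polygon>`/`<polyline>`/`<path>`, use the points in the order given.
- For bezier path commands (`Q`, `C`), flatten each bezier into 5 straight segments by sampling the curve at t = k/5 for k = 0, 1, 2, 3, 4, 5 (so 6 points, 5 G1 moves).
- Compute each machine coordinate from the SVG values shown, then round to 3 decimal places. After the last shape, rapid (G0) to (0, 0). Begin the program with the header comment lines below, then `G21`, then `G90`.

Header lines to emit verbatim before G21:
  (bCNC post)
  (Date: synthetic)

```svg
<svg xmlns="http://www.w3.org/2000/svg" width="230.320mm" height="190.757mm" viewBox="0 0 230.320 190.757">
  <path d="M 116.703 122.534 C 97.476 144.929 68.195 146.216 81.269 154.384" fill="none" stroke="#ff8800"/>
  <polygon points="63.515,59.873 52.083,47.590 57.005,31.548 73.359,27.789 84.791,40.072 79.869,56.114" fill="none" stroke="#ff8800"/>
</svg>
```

(bCNC post)
(Date: synthetic)
G21
G90
G0 X116.703 Y68.223
M3 S191
G01 X104.380 Y57.095 F2063
G01 X92.159 Y49.690
G01 X82.556 Y44.663
G01 X78.088 Y40.672
G01 X81.269 Y36.373
G0 X63.515 Y130.884
M3 S191
G01 X52.083 Y143.167 F2063
G01 X57.005 Y159.209
G01 X73.359 Y162.968
G01 X84.791 Y150.685
G01 X79.869 Y134.643
G01 X63.515 Y130.884
M5
G0 X0.000 Y0.000

1 u = 1 mm; y_m = 190.757 − y.

[1] `<path>` cubic bezier, #ff8800→engrave S191 F2063: (116.703,68.223) → (104.380,57.095) → (92.159,49.690) → (82.556,44.663) → (78.088,40.672) → (81.269,36.373)

[2] `<polygon>` regular polygon, #ff8800→engrave S191 F2063: (63.515,130.884) → (52.083,143.167) → (57.005,159.209) → (73.359,162.968) → (84.791,150.685) → (79.869,134.643) → (63.515,130.884) (closed)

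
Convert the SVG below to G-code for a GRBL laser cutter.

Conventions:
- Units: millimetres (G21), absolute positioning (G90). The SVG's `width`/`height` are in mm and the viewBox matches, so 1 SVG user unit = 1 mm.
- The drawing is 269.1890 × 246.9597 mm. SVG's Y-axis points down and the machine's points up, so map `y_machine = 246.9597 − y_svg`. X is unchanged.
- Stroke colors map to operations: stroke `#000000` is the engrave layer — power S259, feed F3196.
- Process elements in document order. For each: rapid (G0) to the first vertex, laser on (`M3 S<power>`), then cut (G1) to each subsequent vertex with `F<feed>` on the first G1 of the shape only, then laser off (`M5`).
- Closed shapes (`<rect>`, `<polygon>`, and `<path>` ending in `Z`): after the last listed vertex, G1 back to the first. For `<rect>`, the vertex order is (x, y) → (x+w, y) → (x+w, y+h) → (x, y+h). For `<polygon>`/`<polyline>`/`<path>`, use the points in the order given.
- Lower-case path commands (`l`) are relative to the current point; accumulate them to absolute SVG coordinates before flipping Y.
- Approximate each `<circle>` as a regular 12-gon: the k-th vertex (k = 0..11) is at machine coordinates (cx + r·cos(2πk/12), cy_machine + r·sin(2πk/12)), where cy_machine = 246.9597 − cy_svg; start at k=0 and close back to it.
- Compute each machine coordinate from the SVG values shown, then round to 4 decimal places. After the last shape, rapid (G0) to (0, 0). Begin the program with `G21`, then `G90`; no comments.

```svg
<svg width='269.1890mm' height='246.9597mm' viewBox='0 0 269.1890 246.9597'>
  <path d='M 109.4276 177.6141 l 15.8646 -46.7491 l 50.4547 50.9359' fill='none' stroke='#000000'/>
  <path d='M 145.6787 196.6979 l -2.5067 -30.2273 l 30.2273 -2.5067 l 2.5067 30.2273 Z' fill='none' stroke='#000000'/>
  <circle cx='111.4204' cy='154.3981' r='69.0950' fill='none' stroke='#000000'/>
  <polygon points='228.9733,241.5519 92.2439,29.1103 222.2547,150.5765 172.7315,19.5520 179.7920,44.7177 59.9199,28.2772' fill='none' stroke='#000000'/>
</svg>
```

Since the viewBox matches the mm dimensions, user units are millimetres directly. The only transform is the Y-flip y_m = 246.9597 − y_svg.

Shape 1 is a open polyline drawn with `<path>`. Its stroke #000000 means engrave at S259, F3196. After flipping Y the toolpath is (109.4276,69.3456) → (125.2922,116.0947) → (175.7469,65.1588).

Shape 2 is a regular polygon drawn with `<path>`. Its stroke #000000 means engrave at S259, F3196. After flipping Y the toolpath is (145.6787,50.2618) → (143.1720,80.4891) → (173.3993,82.9958) → (175.9060,52.7685) → (145.6787,50.2618), returning to the start.

Shape 3 is a circle drawn with `<circle>`. Its stroke #000000 means engrave at S259, F3196. After flipping Y the toolpath is (180.5154,92.5616) → (171.2584,127.1091) → (145.9679,152.3996) → (111.4204,161.6566) → (76.8729,152.3996) → (51.5824,127.1091) → (42.3254,92.5616) → (51.5824,58.0141) → (76.8729,32.7236) → (111.4204,23.4666) → (145.9679,32.7236) → (171.2584,58.0141) → (180.5154,92.5616), returning to the start.

Shape 4 is a closed polygon drawn with `<polygon>`. Its stroke #000000 means engrave at S259, F3196. After flipping Y the toolpath is (228.9733,5.4078) → (92.2439,217.8494) → (222.2547,96.3832) → (172.7315,227.4077) → (179.7920,202.2420) → (59.9199,218.6825) → (228.9733,5.4078), returning to the start.

G21
G90
G0 X109.4276 Y69.3456
M3 S259
G1 X125.2922 Y116.0947 F3196
G1 X175.7469 Y65.1588
M5
G0 X145.6787 Y50.2618
M3 S259
G1 X143.1720 Y80.4891 F3196
G1 X173.3993 Y82.9958
G1 X175.9060 Y52.7685
G1 X145.6787 Y50.2618
M5
G0 X180.5154 Y92.5616
M3 S259
G1 X171.2584 Y127.1091 F3196
G1 X145.9679 Y152.3996
G1 X111.4204 Y161.6566
G1 X76.8729 Y152.3996
G1 X51.5824 Y127.1091
G1 X42.3254 Y92.5616
G1 X51.5824 Y58.0141
G1 X76.8729 Y32.7236
G1 X111.4204 Y23.4666
G1 X145.9679 Y32.7236
G1 X171.2584 Y58.0141
G1 X180.5154 Y92.5616
M5
G0 X228.9733 Y5.4078
M3 S259
G1 X92.2439 Y217.8494 F3196
G1 X222.2547 Y96.3832
G1 X172.7315 Y227.4077
G1 X179.7920 Y202.2420
G1 X59.9199 Y218.6825
G1 X228.9733 Y5.4078
M5
G0 X0.0000 Y0.0000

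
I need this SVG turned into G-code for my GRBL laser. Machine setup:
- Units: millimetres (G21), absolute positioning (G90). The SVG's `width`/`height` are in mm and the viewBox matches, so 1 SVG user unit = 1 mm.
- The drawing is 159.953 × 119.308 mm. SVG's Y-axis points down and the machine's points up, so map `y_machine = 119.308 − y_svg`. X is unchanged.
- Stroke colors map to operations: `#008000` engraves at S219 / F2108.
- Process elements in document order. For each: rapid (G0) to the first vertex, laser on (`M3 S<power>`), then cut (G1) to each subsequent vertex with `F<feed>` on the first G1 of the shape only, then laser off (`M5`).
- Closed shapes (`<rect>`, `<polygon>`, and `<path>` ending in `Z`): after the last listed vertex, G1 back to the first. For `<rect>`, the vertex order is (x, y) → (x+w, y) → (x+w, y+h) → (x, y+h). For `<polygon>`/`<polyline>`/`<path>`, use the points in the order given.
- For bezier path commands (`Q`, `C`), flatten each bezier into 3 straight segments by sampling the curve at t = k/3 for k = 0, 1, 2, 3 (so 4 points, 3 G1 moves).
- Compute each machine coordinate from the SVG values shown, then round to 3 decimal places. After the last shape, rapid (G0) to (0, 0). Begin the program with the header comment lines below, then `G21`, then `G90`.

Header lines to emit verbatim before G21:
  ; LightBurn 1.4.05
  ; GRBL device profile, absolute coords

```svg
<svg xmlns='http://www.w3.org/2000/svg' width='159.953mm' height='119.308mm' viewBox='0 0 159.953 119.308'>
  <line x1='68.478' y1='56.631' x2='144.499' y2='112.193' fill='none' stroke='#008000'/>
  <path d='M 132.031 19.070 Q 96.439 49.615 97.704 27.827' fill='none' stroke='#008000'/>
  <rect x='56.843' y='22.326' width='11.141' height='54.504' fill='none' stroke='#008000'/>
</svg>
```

1 u = 1 mm; y_m = 119.308 − y.

[1] `<line>` line segment, #008000→engrave S219 F2108: (68.478,62.677) → (144.499,7.115)

[2] `<path>` quadratic bezier, #008000→engrave S219 F2108: (132.031,100.238) → (112.398,85.689) → (100.956,82.770) → (97.704,91.481)

[3] `<rect>` rectangle, #008000→engrave S219 F2108: (56.843,96.982) → (67.984,96.982) → (67.984,42.478) → (56.843,42.478) → (56.843,96.982) (closed)

; LightBurn 1.4.05
; GRBL device profile, absolute coords
G21
G90
G0 X68.478 Y62.677
M3 S219
G1 X144.499 Y7.115 F2108
M5
G0 X132.031 Y100.238
M3 S219
G1 X112.398 Y85.689 F2108
G1 X100.956 Y82.770
G1 X97.704 Y91.481
M5
G0 X56.843 Y96.982
M3 S219
G1 X67.984 Y96.982 F2108
G1 X67.984 Y42.478
G1 X56.843 Y42.478
G1 X56.843 Y96.982
M5
G0 X0.000 Y0.000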